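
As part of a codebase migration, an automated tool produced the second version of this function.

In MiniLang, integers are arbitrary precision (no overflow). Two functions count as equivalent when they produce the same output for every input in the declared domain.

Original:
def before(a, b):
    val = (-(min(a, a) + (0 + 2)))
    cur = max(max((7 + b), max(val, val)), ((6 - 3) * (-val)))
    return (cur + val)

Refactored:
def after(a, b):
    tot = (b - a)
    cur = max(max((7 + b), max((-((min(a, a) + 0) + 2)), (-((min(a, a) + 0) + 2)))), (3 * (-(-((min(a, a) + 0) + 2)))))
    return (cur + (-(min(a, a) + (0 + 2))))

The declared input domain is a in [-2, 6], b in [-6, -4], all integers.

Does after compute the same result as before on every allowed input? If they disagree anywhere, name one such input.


This is a faithful refactor — min/max/abs usage differs, plus arithmetic usage differs, plus local variable names differ, plus constant usage differs, but the computed results match everywhere.
One worked example (a=4, b=-4) — before: val becomes -6; next cur becomes 18; next final value 12; after: tot becomes -8; next cur becomes 18; next final value 12; agreement on 12.
Sweeping the whole domain (27 inputs) finds no disagreement.
verdict: equivalent


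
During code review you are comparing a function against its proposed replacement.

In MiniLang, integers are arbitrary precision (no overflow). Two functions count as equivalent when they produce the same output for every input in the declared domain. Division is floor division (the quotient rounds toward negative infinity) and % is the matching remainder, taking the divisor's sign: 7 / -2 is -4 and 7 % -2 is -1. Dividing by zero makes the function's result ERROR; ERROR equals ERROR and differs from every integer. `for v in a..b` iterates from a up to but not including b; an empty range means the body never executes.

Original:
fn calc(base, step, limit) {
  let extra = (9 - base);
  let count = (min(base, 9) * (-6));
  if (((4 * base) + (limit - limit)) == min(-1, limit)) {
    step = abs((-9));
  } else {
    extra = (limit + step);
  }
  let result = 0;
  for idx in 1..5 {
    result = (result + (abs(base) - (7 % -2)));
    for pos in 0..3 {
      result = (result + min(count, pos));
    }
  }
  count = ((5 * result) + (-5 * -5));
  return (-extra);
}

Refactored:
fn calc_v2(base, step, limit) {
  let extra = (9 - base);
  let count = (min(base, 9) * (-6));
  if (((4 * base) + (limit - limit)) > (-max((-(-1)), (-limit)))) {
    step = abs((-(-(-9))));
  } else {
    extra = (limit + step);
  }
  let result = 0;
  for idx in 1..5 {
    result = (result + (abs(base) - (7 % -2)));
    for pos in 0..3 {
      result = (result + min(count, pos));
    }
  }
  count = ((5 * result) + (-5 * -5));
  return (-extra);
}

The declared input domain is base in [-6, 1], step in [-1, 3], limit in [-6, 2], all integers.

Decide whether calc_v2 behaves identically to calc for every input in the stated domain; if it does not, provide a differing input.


base=-1, step=-1, limit=-6 yields 7 from calc but -10 from calc_v2.
verdict: not equivalent; witness: base=-1, step=-1, limit=-6


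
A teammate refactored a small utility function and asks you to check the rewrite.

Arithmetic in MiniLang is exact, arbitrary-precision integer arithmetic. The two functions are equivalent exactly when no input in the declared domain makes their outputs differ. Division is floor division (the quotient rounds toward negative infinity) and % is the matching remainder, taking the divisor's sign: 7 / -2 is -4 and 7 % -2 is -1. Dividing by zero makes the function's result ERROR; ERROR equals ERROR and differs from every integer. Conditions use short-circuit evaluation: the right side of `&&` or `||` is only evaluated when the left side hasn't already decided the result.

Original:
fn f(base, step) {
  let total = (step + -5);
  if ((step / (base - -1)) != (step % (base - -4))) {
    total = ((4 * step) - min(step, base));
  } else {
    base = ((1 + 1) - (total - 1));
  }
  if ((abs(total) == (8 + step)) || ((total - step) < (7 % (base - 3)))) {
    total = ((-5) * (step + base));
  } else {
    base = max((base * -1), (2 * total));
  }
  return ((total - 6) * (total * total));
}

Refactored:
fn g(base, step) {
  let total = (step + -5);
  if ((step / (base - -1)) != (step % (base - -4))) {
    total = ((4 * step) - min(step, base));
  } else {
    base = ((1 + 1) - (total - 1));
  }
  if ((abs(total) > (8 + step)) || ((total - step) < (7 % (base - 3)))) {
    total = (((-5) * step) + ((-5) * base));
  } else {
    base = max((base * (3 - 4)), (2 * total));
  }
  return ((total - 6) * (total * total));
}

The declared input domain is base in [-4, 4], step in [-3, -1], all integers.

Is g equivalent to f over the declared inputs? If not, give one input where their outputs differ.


At base=3, step=-3: f gives ERROR, g gives 0.
verdict: not equivalent; witness: base=3, step=-3


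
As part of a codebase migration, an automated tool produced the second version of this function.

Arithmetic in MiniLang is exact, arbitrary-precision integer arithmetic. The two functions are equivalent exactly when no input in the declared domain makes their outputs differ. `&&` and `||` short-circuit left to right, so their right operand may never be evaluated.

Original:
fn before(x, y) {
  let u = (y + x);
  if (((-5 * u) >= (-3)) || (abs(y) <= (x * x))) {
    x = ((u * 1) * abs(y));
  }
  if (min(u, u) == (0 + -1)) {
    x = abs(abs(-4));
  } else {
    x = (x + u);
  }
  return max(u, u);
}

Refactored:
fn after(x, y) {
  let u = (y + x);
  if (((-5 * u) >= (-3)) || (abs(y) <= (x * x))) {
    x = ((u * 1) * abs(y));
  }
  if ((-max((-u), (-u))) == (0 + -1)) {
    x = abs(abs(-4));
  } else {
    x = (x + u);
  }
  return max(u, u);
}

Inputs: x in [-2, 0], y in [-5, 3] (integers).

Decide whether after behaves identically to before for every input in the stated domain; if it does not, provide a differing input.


Side by side, the visible changes include: min/max/abs usage differs.
As a probe, take x=-1, y=-1: before runs u becomes -2; next (((-5 * u) >= (-3)) || (abs(y) <= (x * x))) evaluates to true; next x becomes -2; next (min(u, u) == (0 + -1)) evaluates to false; next x becomes -4; next final value -2; after runs u becomes -2; next (((-5 * u) >= (-3)) || (abs(y) <= (x * x))) evaluates to true; next x becomes -2; next ((-max((-u), (-u))) == (0 + -1)) evaluates to false; next x becomes -4; next final value -2; both end at -2.
Sweeping the whole domain (27 inputs) finds no disagreement.
verdict: equivalent


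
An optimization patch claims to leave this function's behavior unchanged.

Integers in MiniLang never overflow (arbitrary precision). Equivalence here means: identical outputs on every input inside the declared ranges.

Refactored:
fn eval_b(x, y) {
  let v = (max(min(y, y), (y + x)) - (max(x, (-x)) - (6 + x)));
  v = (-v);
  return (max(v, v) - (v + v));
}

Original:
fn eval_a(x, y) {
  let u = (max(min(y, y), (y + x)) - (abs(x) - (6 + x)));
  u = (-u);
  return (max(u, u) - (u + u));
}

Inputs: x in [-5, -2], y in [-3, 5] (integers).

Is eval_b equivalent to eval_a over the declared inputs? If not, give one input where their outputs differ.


This is a faithful refactor — local variable names differ, min/max/abs usage differs, but the computed results match everywhere.
Tracing x=-4, y=-2: eval_a: u=-4, then u=4, then returns -4 | eval_b: v=-4, then v=4, then returns -4 — matching result -4.
Across all 36 domain points the two functions coincide.
verdict: equivalent


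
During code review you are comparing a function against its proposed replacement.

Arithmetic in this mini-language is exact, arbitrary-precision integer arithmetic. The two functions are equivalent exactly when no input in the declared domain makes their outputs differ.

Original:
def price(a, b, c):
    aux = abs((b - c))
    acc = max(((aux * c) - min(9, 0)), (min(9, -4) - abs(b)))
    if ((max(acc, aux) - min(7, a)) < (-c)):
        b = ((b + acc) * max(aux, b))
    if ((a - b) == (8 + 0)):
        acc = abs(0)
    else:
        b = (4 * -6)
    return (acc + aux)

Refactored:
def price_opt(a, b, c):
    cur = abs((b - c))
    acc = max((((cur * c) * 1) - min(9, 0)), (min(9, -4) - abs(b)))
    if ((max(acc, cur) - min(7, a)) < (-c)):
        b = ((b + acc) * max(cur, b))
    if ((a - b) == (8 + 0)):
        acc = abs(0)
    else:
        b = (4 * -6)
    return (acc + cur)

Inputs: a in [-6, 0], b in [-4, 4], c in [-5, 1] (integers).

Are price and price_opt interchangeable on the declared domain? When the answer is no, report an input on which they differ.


Side by side, the visible changes include: constant usage differs; and arithmetic usage differs; and local variable names differ.
One worked example (a=-2, b=0, c=0) — price: aux = 0; acc = 0; ((max(acc, aux) - min(7, a)) < (-c)) -> false; ((a - b) == (8 + 0)) -> false; b = -24; return 0; price_opt: cur = 0; acc = 0; ((max(acc, cur) - min(7, a)) < (-c)) -> false; ((a - b) == (8 + 0)) -> false; b = -24; return 0; agreement on 0.
Sweeping the whole domain (441 inputs) finds no disagreement.
verdict: equivalent


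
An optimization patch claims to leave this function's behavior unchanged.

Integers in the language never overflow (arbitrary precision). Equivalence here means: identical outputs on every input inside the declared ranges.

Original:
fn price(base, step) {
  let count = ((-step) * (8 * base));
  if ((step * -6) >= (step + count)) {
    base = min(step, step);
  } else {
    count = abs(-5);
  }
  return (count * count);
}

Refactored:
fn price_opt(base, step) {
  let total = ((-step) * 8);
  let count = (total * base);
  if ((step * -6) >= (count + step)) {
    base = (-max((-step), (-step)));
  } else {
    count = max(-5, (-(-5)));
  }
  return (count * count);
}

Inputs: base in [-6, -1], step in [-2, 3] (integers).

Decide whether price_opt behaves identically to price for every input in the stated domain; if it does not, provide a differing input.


Changes here: constant usage differs; also local variable names differ; also min/max/abs usage differs; also statement counts differ; the full 36-point sweep finds no disagreement.
verdict: equivalent


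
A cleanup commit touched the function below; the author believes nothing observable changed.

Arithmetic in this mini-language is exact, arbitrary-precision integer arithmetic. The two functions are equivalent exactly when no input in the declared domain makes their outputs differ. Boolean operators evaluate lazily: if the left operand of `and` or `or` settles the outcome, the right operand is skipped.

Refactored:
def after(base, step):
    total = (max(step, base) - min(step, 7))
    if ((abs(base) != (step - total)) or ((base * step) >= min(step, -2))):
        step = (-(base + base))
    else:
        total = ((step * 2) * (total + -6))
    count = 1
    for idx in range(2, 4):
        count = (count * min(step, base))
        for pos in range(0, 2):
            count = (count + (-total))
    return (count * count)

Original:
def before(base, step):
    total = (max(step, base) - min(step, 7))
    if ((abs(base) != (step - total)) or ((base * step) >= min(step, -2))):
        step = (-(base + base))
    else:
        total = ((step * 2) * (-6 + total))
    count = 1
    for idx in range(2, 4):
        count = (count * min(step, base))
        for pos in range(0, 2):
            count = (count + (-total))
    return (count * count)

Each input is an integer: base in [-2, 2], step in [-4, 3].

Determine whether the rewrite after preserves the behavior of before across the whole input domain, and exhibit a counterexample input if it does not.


Side by side, the visible changes include: same computation, different form.
One worked example (base=0, step=2) — before: total := 0 | ((abs(base) != (step - total)) or ((base * step) >= min(step, -2))): true | step := 0 | count := 1 | iter idx=2: | count := 0 | iter pos=0: | count := 0 | iter pos=1: | count := 0 | iter idx=3: | count := 0 | iter pos=0: | count := 0 | iter pos=1: | count := 0 | result 0; after: total := 0 | ((abs(base) != (step - total)) or ((base * step) >= min(step, -2))): true | step := 0 | count := 1 | iter idx=2: | count := 0 | iter pos=0: | count := 0 | iter pos=1: | count := 0 | iter idx=3: | count := 0 | iter pos=0: | count := 0 | iter pos=1: | count := 0 | result 0; agreement on 0.
Across all 40 domain points the two functions coincide.
verdict: equivalent


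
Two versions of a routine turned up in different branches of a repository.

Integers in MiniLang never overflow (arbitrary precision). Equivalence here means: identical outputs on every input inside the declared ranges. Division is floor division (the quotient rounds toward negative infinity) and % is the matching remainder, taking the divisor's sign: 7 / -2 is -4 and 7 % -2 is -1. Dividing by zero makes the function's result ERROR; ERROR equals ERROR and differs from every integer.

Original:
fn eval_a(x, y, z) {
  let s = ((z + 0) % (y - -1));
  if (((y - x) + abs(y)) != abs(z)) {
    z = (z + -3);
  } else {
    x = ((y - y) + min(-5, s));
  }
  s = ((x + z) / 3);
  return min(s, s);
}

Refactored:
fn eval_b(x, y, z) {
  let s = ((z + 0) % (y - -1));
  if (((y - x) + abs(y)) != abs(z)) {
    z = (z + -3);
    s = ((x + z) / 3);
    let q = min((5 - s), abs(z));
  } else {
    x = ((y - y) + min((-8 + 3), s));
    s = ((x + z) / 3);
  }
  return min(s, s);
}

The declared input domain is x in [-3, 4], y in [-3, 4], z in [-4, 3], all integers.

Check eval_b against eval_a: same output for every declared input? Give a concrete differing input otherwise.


The two are interchangeable: constant usage differs; min/max/abs usage differs; statement counts differ; arithmetic usage differs; local variable names differ, and every declared input agrees.
Tracing x=-1, y=-3, z=-2: eval_a: s=0, then (((y - x) + abs(y)) != abs(z)) is true, then z=-5, then s=-2, then returns -2 | eval_b: s=0, then (((y - x) + abs(y)) != abs(z)) is true, then z=-5, then s=-2, then q=5, then returns -2 — matching result -2.
Checked all 512 inputs in the declared domain: the outputs agree on every one.
verdict: equivalent


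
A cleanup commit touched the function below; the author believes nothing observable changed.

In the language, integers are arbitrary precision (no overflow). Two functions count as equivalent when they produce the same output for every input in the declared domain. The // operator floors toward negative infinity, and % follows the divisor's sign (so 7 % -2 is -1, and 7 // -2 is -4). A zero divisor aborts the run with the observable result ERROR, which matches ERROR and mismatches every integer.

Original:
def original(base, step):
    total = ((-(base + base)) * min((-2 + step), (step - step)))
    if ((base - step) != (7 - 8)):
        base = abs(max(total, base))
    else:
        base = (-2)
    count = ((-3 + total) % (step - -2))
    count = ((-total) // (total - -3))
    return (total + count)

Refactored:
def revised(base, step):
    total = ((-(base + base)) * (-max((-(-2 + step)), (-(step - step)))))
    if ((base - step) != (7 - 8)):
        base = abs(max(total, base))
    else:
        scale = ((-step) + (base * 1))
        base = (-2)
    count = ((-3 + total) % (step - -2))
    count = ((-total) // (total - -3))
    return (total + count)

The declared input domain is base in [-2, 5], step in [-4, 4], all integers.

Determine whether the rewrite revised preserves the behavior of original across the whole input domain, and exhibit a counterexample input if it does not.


This is a faithful refactor — arithmetic usage differs; and min/max/abs usage differs; and constant usage differs; and statement counts differ; and local variable names differ, but the computed results match everywhere.
One worked example (base=-1, step=-3) — original: total becomes -10; next ((base - step) != (7 - 8)) evaluates to true; next base becomes 1; next count becomes 0; next count becomes -2; next final value -12; revised: total becomes -10; next ((base - step) != (7 - 8)) evaluates to true; next base becomes 1; next count becomes 0; next count becomes -2; next final value -12; agreement on -12.
An exhaustive pass over the 72 declared inputs shows identical outputs.
verdict: equivalent


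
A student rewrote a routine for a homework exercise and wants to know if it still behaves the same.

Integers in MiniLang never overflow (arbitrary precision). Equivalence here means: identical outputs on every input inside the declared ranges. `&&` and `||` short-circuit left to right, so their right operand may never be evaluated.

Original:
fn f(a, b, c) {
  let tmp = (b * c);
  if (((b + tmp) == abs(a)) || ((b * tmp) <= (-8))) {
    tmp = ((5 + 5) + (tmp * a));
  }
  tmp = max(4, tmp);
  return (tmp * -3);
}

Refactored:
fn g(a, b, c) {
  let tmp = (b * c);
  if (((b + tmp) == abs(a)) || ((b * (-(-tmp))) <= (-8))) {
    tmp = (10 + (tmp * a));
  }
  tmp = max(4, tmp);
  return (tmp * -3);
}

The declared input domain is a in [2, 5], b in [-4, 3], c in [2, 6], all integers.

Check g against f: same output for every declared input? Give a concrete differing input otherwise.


The two are interchangeable: arithmetic usage differs; and constant usage differs, and every declared input agrees.
One worked example (a=4, b=2, c=4) — f: tmp becomes 8; next (((b + tmp) == abs(a)) || ((b * tmp) <= (-8))) evaluates to false; next tmp becomes 8; next final value -24; g: tmp becomes 8; next (((b + tmp) == abs(a)) || ((b * (-(-tmp))) <= (-8))) evaluates to false; next tmp becomes 8; next final value -24; agreement on -24.
An exhaustive pass over the 160 declared inputs shows identical outputs.
verdict: equivalent


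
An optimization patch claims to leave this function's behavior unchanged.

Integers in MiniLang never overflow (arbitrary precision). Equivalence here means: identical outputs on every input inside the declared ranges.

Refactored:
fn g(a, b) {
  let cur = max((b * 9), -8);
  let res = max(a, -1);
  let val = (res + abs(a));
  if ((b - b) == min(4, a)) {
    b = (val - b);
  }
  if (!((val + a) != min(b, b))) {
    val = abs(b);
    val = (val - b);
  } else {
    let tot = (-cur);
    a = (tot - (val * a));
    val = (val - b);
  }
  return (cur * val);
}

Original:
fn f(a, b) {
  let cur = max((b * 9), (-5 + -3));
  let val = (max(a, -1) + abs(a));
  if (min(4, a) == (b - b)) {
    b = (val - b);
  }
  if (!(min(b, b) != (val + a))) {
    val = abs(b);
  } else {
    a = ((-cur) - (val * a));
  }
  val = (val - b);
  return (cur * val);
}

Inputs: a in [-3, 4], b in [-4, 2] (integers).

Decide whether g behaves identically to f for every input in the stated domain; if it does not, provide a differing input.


This is a faithful refactor — statement counts differ; and constant usage differs; and local variable names differ; and arithmetic usage differs, but the computed results match everywhere.
Spot check at a=-3, b=1 — f: cur=9, then val=2, then (min(4, a) == (b - b)) is false, then (!(min(b, b) != (val + a))) is false, then a=-3, then val=1, then returns 9. g: cur=9, then res=-1, then val=2, then ((b - b) == min(4, a)) is false, then (!((val + a) != min(b, b))) is false, then tot=-9, then a=-3, then val=1, then returns 9. Both give 9.
Across all 56 domain points the two functions coincide.
verdict: equivalent


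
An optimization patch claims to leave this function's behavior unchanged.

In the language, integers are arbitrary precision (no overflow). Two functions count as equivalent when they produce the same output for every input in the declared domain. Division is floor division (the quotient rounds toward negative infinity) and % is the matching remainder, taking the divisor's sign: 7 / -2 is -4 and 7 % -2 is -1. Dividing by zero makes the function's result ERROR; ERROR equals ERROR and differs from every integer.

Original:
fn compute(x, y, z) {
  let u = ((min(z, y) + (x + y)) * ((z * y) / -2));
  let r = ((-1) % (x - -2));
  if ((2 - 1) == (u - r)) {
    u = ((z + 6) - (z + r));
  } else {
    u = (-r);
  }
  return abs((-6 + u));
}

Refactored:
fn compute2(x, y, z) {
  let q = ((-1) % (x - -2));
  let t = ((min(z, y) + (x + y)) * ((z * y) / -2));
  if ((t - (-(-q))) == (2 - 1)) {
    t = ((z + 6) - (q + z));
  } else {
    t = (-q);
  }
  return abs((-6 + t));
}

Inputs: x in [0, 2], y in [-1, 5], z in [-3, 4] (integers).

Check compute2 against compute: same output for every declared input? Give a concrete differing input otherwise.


The two are interchangeable: local variable names differ, and every declared input agrees.
Spot check at x=0, y=1, z=-3 — compute: u=-2, then r=1, then ((2 - 1) == (u - r)) is false, then u=-1, then returns 7. compute2: q=1, then t=-2, then ((t - (-(-q))) == (2 - 1)) is false, then t=-1, then returns 7. Both give 7.
Every one of the 168 inputs gives matching results.
verdict: equivalent


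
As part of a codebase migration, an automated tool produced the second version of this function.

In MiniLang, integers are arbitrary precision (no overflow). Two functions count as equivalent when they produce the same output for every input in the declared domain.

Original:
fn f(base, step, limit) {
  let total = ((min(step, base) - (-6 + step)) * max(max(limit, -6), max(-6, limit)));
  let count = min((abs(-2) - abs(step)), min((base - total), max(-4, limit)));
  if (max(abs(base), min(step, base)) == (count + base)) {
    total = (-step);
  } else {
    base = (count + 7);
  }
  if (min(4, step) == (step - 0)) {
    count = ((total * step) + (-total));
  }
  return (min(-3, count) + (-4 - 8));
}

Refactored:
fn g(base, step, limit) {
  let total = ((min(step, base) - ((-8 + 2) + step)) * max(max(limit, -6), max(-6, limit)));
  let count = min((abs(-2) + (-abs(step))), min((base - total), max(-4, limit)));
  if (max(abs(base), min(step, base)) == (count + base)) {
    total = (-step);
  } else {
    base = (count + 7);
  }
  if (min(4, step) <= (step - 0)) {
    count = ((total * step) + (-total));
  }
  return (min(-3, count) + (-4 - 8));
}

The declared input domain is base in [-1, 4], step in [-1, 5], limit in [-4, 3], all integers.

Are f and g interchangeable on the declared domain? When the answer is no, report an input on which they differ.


These are not equivalent — on base=-1, step=5, limit=-4 the outputs split (-16 vs -15).
f: total = 0; count = -4; (max(abs(base), min(step, base)) == (count + base)) -> false; base = 3; (min(4, step) == (step - 0)) -> false; return -16
g: total = 0; count = -4; (max(abs(base), min(step, base)) == (count + base)) -> false; base = 3; (min(4, step) <= (step - 0)) -> true; count = 0; return -15
verdict: not equivalent; witness: base=-1, step=5, limit=-4


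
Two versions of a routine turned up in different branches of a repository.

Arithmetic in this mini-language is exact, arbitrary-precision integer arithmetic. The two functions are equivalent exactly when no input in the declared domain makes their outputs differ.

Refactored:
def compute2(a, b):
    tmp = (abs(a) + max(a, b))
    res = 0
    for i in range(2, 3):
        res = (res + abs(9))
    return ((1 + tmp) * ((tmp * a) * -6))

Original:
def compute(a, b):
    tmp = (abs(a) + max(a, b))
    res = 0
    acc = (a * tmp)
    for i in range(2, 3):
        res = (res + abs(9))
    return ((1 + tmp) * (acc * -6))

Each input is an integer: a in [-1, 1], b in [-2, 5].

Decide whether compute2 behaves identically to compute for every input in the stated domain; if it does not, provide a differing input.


Differences: local variable names differ, plus statement counts differ — yet all 24 inputs agree.
verdict: equivalent


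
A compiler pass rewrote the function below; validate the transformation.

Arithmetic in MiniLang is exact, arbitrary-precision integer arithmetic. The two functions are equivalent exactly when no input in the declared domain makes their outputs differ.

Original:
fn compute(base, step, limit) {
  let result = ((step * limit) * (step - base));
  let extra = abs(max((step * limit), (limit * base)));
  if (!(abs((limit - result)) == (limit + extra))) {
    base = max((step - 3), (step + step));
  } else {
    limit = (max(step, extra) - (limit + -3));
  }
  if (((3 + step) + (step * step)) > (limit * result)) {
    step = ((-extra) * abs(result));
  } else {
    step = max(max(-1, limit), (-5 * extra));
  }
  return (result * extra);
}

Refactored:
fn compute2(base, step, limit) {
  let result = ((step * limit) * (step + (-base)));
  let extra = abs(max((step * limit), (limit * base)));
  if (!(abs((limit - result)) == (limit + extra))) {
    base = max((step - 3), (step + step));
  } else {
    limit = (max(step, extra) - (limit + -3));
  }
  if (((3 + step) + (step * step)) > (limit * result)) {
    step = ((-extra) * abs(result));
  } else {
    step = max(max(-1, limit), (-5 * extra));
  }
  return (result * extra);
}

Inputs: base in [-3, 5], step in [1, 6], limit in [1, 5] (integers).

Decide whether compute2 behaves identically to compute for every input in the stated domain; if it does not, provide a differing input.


Equivalent — the differences include arithmetic usage differs, yet no declared input distinguishes the two.
Spot check at base=2, step=2, limit=3 — compute: result = 0; extra = 6; (!(abs((limit - result)) == (limit + extra))) -> true; base = 4; (((3 + step) + (step * step)) > (limit * result)) -> true; step = 0; return 0. compute2: result = 0; extra = 6; (!(abs((limit - result)) == (limit + extra))) -> true; base = 4; (((3 + step) + (step * step)) > (limit * result)) -> true; step = 0; return 0. Both give 0.
An exhaustive pass over the 270 declared inputs shows identical outputs.
verdict: equivalent


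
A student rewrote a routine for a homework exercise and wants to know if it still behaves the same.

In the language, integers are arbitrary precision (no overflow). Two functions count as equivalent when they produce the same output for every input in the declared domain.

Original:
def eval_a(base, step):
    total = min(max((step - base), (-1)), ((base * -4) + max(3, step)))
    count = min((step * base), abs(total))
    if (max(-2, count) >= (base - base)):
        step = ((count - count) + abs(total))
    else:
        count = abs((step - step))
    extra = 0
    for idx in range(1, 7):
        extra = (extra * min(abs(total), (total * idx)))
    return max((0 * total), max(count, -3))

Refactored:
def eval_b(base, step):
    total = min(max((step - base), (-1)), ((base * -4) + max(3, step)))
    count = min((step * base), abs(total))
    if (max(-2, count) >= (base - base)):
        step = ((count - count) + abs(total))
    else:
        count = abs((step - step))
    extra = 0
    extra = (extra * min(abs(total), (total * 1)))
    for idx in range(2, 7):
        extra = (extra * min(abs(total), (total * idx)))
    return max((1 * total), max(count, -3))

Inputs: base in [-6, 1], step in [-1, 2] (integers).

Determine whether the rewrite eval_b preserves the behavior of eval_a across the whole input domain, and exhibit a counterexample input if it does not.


At base=-6, step=0: eval_a gives 0, eval_b gives 6.
verdict: not equivalent; witness: base=-6, step=0


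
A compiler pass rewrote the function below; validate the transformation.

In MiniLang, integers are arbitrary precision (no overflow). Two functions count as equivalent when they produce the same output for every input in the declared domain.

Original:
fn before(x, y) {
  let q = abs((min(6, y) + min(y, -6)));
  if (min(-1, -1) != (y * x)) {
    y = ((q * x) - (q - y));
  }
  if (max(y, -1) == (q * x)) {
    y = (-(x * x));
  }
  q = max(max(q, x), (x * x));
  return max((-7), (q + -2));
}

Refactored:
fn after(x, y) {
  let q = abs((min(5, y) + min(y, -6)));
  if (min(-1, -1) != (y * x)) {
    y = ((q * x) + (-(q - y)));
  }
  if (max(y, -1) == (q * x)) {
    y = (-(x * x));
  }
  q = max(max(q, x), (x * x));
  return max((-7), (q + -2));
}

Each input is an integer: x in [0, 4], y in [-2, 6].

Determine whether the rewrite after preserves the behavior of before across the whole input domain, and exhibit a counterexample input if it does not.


x=0, y=6 yields -2 from before but -1 from after.
verdict: not equivalent; witness: x=0, y=6


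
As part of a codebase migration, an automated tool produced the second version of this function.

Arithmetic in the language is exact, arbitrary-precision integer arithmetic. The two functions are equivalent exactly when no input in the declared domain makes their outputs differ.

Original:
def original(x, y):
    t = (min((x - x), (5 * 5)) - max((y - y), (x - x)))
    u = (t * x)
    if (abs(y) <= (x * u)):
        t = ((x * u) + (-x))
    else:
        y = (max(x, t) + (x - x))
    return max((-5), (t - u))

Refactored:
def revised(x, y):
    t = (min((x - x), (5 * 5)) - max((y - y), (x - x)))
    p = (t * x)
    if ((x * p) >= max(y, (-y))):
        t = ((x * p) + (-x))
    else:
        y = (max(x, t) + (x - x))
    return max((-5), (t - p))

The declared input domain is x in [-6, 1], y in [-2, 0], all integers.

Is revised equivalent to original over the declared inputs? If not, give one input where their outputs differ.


Although comparison usage differs; and local variable names differ; and min/max/abs usage differs, 24/24 inputs agree.
verdict: equivalent


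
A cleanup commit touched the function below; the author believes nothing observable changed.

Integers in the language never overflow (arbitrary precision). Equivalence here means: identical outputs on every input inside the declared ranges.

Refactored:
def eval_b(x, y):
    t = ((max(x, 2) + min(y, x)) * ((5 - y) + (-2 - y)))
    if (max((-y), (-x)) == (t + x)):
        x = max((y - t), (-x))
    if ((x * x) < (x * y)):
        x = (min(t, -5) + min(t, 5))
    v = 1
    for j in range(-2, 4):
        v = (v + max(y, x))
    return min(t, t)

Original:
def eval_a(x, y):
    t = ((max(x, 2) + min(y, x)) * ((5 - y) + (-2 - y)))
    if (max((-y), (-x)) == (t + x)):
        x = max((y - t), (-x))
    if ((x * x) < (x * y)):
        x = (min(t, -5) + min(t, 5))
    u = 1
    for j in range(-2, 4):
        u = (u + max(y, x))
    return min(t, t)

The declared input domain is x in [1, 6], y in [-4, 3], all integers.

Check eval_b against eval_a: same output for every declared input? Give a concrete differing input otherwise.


Behavior is preserved: although local variable names differ, the outputs never diverge.
Tracing x=6, y=-4: eval_a: t becomes 22; next (max((-y), (-x)) == (t + x)) evaluates to false; next ((x * x) < (x * y)) evaluates to false; next u becomes 1; next at j=-2:; next u becomes 7; next at j=-1:; next u becomes 13; next at j=0:; next u becomes 19; next at j=1:; next u becomes 25; next at j=2:; next u becomes 31; next at j=3:; next u becomes 37; next final value 22 | eval_b: t becomes 22; next (max((-y), (-x)) == (t + x)) evaluates to false; next ((x * x) < (x * y)) evaluates to false; next v becomes 1; next at j=-2:; next v becomes 7; next at j=-1:; next v becomes 13; next at j=0:; next v becomes 19; next at j=1:; next v becomes 25; next at j=2:; next v becomes 31; next at j=3:; next v becomes 37; next final value 22 — matching result 22.
Sweeping the whole domain (48 inputs) finds no disagreement.
verdict: equivalent


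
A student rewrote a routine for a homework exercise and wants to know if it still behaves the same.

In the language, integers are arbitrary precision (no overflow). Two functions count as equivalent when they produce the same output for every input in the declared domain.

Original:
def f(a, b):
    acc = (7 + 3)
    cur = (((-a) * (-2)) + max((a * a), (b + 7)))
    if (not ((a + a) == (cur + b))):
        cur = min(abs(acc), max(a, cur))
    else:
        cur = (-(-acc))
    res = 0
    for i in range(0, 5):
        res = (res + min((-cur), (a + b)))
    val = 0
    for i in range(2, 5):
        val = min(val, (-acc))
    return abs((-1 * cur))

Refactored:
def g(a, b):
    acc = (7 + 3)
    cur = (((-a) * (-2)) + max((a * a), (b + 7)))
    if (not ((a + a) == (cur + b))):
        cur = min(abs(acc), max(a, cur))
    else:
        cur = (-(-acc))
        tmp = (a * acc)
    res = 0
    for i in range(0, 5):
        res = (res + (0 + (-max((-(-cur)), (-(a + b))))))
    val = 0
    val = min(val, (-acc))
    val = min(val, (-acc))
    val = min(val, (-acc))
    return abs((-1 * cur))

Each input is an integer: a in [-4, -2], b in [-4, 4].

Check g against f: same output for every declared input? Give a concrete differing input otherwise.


Comparing the listings, the differences include: local variable names differ, plus loop structure differs, plus constant usage differs, plus min/max/abs usage differs, plus arithmetic usage differs, plus statement counts differ.
Spot check at a=-3, b=3 — f: acc := 10 | cur := 4 | (not ((a + a) == (cur + b))): true | cur := 4 | res := 0 | iter i=0: | res := -4 | iter i=1: | res := -8 | iter i=2: | res := -12 | iter i=3: | res := -16 | iter i=4: | res := -20 | val := 0 | iter i=2: | val := -10 | iter i=3: | val := -10 | iter i=4: | val := -10 | result 4. g: acc := 10 | cur := 4 | (not ((a + a) == (cur + b))): true | cur := 4 | res := 0 | iter i=0: | res := -4 | iter i=1: | res := -8 | iter i=2: | res := -12 | iter i=3: | res := -16 | iter i=4: | res := -20 | val := 0 | val := -10 | val := -10 | val := -10 | result 4. Both give 4.
Checked all 27 inputs in the declared domain: the outputs agree on every one.
verdict: equivalent


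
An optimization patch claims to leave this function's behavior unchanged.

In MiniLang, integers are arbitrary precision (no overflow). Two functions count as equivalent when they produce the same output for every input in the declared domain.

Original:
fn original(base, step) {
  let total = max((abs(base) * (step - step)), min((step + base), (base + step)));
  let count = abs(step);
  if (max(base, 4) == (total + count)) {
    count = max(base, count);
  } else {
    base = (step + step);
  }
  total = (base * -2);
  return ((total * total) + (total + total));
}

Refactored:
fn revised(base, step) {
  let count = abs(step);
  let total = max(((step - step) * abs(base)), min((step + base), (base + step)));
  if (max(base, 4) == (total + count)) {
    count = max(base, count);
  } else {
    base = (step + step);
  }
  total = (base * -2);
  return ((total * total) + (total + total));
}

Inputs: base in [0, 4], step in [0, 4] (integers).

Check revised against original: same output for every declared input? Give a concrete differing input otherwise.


Differences: same computation, different form — yet all 25 inputs agree.
verdict: equivalent


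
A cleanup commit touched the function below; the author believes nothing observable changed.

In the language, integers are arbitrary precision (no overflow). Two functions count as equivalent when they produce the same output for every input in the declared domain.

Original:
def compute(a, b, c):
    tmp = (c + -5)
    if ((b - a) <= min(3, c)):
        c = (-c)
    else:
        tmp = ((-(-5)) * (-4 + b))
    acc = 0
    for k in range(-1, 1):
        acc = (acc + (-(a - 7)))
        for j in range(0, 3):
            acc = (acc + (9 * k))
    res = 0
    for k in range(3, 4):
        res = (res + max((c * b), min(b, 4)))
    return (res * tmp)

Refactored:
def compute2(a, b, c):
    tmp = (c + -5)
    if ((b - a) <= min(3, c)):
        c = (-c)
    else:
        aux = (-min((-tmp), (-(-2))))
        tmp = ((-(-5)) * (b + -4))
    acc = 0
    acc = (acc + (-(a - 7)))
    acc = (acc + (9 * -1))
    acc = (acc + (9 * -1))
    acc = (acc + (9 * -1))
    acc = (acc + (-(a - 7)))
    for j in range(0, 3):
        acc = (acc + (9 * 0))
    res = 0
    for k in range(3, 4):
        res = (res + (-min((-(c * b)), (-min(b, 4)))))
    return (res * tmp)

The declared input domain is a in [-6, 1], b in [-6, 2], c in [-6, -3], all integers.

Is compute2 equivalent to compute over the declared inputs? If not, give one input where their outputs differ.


Differences: statement counts differ; and loop structure differs; and constant usage differs; and min/max/abs usage differs; and arithmetic usage differs; and local variable names differ — yet all 288 inputs agree.
verdict: equivalent


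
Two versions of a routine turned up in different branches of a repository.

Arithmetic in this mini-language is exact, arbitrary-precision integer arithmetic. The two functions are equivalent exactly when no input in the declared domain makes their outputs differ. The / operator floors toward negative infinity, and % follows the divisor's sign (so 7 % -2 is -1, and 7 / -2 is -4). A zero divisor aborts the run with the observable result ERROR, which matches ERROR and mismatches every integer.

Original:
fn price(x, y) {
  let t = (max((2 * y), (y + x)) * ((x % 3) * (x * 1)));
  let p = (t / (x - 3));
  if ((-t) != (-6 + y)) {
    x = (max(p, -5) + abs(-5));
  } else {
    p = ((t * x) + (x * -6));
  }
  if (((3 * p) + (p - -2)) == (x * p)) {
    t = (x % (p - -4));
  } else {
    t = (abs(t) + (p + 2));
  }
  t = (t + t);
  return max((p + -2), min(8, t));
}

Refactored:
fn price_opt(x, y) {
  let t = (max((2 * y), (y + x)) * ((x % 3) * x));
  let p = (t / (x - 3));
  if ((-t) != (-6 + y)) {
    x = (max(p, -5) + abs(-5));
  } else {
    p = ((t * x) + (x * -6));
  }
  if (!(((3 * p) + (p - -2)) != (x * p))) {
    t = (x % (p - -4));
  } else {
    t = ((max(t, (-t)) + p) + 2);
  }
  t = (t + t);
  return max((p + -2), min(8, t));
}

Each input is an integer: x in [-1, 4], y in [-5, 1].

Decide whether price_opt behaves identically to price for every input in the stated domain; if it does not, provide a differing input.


Differences: constant usage differs; and comparison usage differs; and min/max/abs usage differs; and arithmetic usage differs; and boolean connective usage differs — yet all 42 inputs agree.
verdict: equivalent


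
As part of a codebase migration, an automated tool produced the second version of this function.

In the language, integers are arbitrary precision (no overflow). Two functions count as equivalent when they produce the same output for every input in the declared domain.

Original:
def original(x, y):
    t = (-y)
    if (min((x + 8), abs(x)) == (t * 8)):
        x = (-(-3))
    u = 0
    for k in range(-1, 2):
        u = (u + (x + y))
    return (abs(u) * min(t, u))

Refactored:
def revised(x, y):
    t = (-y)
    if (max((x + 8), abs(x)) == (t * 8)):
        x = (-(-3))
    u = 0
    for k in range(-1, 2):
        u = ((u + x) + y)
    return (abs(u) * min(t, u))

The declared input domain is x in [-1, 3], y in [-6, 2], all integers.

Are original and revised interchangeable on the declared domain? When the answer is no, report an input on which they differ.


There is a counterexample at x=0, y=-1: -9 on one side, 6 on the other.
original: t=1, then (min((x + 8), abs(x)) == (t * 8)) is false, then u=0, then (k=-1), then u=-1, then (k=0), then u=-2, then (k=1), then u=-3, then returns -9
revised: t=1, then (max((x + 8), abs(x)) == (t * 8)) is true, then x=3, then u=0, then (k=-1), then u=2, then (k=0), then u=4, then (k=1), then u=6, then returns 6
verdict: not equivalent; witness: x=0, y=-1


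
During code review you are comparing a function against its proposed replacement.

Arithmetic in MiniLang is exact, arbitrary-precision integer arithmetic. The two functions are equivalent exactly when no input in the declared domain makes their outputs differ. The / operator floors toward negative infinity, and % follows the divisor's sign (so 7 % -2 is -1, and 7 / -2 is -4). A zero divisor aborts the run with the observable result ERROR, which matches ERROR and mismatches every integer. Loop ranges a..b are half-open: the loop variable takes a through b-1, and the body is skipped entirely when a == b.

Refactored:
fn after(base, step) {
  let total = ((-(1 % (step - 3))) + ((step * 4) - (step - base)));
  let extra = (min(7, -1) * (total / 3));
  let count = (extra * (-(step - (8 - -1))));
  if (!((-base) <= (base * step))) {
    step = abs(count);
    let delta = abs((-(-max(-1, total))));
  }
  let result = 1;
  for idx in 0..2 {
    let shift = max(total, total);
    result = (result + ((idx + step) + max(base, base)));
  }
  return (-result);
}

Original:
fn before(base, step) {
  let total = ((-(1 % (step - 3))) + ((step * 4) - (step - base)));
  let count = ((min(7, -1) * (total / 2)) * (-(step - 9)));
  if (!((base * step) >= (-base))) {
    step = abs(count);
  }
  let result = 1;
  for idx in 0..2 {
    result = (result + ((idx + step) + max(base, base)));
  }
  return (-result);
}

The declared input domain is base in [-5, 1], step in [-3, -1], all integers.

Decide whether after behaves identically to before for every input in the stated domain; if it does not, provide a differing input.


Run the pair on base=1, step=-3.
before: total=-3, then count=24, then (!((base * step) >= (-base))) is true, then step=24, then result=1, then (idx=0), then result=26, then (idx=1), then result=52, then returns -52
after: total=-3, then extra=1, then count=12, then (!((-base) <= (base * step))) is true, then step=12, then delta=1, then result=1, then (idx=0), then shift=-3, then result=14, then (idx=1), then shift=-3, then result=28, then returns -28
-52 and -28 differ, so these are not the same function on this domain.
verdict: not equivalent; witness: base=1, step=-3
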